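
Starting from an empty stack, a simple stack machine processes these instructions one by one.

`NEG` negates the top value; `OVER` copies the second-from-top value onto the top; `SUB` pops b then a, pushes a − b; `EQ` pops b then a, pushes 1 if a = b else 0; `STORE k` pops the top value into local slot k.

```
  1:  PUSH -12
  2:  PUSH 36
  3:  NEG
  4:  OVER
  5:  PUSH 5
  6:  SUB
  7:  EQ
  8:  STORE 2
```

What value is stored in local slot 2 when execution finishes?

PUSH -12  -12
PUSH 36   -12 36
NEG       -12 -36
OVER      -12 -36 -12
PUSH 5    -12 -36 -12 5
SUB       -12 -36 -17
EQ        -12 0
STORE 2   -12

0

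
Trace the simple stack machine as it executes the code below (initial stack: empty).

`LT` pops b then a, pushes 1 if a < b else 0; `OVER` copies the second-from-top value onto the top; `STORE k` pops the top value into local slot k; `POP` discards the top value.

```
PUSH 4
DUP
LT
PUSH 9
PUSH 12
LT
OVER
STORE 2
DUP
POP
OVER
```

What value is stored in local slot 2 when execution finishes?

0

PUSH 4   [4]
DUP      [4, 4]
LT       [0]
PUSH 9   [0, 9]
PUSH 12  [0, 9, 12]
LT       [0, 1]
OVER     [0, 1, 0]
STORE 2  [0, 1]
DUP      [0, 1, 1]
POP      [0, 1]
OVER     [0, 1, 0]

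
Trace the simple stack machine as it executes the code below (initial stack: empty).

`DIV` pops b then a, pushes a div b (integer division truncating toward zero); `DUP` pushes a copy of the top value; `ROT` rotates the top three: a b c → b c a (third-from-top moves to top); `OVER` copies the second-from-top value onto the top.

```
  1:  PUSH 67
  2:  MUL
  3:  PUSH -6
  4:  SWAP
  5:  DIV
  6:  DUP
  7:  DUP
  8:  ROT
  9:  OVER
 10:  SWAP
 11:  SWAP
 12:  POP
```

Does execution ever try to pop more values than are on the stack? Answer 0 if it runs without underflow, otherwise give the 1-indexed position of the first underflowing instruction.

PUSH 67 : 67
MUL  — needs 2 operands, stack has 1 → underflow

2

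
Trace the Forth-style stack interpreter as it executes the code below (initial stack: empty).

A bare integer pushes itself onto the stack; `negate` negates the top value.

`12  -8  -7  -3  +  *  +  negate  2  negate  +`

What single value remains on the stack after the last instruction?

12     : [12]
-8     : [12, -8]
-7     : [12, -8, -7]
-3     : [12, -8, -7, -3]
+      : [12, -8, -10]
*      : [12, 80]
+      : [92]
negate : [-92]
2      : [-92, 2]
negate : [-92, -2]
+      : [-94]

-94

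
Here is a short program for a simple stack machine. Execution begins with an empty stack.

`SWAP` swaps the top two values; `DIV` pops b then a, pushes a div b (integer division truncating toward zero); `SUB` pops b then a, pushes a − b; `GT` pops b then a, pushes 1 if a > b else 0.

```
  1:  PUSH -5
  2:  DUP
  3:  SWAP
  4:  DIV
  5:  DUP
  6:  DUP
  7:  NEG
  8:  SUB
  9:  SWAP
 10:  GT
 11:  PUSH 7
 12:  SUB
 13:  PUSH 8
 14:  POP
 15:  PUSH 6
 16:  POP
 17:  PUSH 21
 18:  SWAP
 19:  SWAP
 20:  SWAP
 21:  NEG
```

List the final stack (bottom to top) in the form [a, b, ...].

[21, 6]

PUSH -5 -> [-5]
DUP     -> [-5, -5]
SWAP    -> [-5, -5]
DIV     -> [1]
DUP     -> [1, 1]
DUP     -> [1, 1, 1]
NEG     -> [1, 1, -1]
SUB     -> [1, 2]
SWAP    -> [2, 1]
GT      -> [1]
PUSH 7  -> [1, 7]
SUB     -> [-6]
PUSH 8  -> [-6, 8]
POP     -> [-6]
PUSH 6  -> [-6, 6]
POP     -> [-6]
PUSH 21 -> [-6, 21]
SWAP    -> [21, -6]
SWAP    -> [-6, 21]
SWAP    -> [21, -6]
NEG     -> [21, 6]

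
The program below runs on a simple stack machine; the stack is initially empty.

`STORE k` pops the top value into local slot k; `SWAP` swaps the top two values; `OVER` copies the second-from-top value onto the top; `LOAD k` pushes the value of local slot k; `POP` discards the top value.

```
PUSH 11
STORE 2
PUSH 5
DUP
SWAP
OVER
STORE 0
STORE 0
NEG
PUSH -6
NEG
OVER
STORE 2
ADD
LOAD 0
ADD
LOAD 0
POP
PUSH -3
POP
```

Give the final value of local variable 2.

PUSH 11 : 11
STORE 2 : (empty)
PUSH 5  : 5
DUP     : 5 5
SWAP    : 5 5
OVER    : 5 5 5
STORE 0 : 5 5
STORE 0 : 5
NEG     : -5
PUSH -6 : -5 -6
NEG     : -5 6
OVER    : -5 6 -5
STORE 2 : -5 6
ADD     : 1
LOAD 0  : 1 5
ADD     : 6
LOAD 0  : 6 5
POP     : 6
PUSH -3 : 6 -3
POP     : 6

-5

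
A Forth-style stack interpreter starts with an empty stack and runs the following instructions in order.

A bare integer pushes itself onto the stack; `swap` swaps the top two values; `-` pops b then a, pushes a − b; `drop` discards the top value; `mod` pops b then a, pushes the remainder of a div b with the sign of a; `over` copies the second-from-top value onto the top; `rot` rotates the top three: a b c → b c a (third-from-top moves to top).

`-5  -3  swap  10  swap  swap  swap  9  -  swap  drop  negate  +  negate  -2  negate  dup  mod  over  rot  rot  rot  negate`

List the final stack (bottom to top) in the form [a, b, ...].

-5     -> [-5]
-3     -> [-5, -3]
swap   -> [-3, -5]
10     -> [-3, -5, 10]
swap   -> [-3, 10, -5]
swap   -> [-3, -5, 10]
swap   -> [-3, 10, -5]
9      -> [-3, 10, -5, 9]
-      -> [-3, 10, -14]
swap   -> [-3, -14, 10]
drop   -> [-3, -14]
negate -> [-3, 14]
+      -> [11]
negate -> [-11]
-2     -> [-11, -2]
negate -> [-11, 2]
dup    -> [-11, 2, 2]
mod    -> [-11, 0]
over   -> [-11, 0, -11]
rot    -> [0, -11, -11]
rot    -> [-11, -11, 0]
rot    -> [-11, 0, -11]
negate -> [-11, 0, 11]

[-11, 0, 11]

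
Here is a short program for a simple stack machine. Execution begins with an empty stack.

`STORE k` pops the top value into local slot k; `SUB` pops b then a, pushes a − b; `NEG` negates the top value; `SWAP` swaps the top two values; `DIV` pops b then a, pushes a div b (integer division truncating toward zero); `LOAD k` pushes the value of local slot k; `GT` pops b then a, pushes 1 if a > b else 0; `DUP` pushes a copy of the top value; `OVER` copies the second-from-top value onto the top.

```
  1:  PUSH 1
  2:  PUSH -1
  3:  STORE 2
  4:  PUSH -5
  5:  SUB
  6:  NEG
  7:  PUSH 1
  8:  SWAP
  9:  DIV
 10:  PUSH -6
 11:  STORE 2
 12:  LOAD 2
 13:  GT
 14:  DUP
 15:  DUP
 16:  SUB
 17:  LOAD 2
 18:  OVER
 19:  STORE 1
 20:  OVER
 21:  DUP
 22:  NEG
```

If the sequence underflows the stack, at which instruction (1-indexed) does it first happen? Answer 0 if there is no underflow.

0

PUSH 1  → [1]
PUSH -1 → [1, -1]
STORE 2 → [1]
PUSH -5 → [1, -5]
SUB     → [6]
NEG     → [-6]
PUSH 1  → [-6, 1]
SWAP    → [1, -6]
DIV     → [0]
PUSH -6 → [0, -6]
STORE 2 → [0]
LOAD 2  → [0, -6]
GT      → [1]
DUP     → [1, 1]
DUP     → [1, 1, 1]
SUB     → [1, 0]
LOAD 2  → [1, 0, -6]
OVER    → [1, 0, -6, 0]
STORE 1 → [1, 0, -6]
OVER    → [1, 0, -6, 0]
DUP     → [1, 0, -6, 0, 0]
NEG     → [1, 0, -6, 0, 0]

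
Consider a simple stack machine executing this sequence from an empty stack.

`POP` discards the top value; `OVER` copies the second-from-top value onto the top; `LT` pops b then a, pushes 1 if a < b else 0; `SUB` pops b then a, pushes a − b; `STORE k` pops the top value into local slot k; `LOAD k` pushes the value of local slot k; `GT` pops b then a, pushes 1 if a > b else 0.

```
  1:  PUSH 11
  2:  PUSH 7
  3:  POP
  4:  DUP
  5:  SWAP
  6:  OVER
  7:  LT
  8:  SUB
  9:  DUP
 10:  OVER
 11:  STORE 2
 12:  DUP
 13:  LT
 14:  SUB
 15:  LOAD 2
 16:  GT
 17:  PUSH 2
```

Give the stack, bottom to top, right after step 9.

PUSH 11  11
PUSH 7   11 7
POP      11
DUP      11 11
SWAP     11 11
OVER     11 11 11
LT       11 0
SUB      11
DUP      11 11

[11, 11]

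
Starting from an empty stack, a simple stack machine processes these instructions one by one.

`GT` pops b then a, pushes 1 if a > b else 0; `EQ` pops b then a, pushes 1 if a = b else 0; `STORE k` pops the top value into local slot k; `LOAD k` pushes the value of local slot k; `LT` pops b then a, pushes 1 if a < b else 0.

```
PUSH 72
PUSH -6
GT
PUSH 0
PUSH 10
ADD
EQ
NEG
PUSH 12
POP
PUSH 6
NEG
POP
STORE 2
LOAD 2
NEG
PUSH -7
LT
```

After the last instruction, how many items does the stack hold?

1

PUSH 72 : 72
PUSH -6 : 72 -6
GT      : 1
PUSH 0  : 1 0
PUSH 10 : 1 0 10
ADD     : 1 10
EQ      : 0
NEG     : 0
PUSH 12 : 0 12
POP     : 0
PUSH 6  : 0 6
NEG     : 0 -6
POP     : 0
STORE 2 : (empty)
LOAD 2  : 0
NEG     : 0
PUSH -7 : 0 -7
LT      : 0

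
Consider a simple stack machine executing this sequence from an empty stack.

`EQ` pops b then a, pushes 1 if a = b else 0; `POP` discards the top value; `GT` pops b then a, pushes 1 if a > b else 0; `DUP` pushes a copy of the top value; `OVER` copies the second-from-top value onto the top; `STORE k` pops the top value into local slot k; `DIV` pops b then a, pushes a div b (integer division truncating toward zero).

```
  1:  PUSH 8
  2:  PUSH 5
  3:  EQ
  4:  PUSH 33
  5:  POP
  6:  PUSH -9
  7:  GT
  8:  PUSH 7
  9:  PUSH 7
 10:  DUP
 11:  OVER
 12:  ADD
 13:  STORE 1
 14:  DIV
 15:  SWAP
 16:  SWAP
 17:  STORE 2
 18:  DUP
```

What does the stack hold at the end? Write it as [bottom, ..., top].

PUSH 8   8
PUSH 5   8 5
EQ       0
PUSH 33  0 33
POP      0
PUSH -9  0 -9
GT       1
PUSH 7   1 7
PUSH 7   1 7 7
DUP      1 7 7 7
OVER     1 7 7 7 7
ADD      1 7 7 14
STORE 1  1 7 7
DIV      1 1
SWAP     1 1
SWAP     1 1
STORE 2  1
DUP      1 1

[1, 1]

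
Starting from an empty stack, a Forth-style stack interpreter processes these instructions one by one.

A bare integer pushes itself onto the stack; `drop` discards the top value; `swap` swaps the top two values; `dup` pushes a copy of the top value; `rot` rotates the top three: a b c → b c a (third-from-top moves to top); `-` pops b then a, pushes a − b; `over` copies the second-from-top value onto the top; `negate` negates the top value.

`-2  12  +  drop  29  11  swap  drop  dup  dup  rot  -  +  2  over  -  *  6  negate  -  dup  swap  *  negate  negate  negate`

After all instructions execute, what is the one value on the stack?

-8649

-2      -2
12      -2 12
+       10
drop    (empty)
29      29
11      29 11
swap    11 29
drop    11
dup     11 11
dup     11 11 11
rot     11 11 11
-       11 0
+       11
2       11 2
over    11 2 11
-       11 -9
*       -99
6       -99 6
negate  -99 -6
-       -93
dup     -93 -93
swap    -93 -93
*       8649
negate  -8649
negate  8649
negate  -8649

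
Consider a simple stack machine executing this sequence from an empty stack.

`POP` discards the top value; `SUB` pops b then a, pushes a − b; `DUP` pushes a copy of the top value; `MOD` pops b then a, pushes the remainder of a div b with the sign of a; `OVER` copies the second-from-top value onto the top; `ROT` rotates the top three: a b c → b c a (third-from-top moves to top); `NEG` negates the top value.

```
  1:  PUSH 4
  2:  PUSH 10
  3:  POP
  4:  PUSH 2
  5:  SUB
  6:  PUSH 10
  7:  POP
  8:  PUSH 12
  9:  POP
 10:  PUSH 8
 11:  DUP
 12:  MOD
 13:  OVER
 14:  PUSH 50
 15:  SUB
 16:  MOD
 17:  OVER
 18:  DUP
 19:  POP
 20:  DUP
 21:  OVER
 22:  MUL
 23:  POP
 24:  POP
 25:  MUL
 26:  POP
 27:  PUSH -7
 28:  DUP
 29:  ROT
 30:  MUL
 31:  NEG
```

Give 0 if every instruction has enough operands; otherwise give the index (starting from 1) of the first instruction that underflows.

PUSH 4  -> [4]
PUSH 10 -> [4, 10]
POP     -> [4]
PUSH 2  -> [4, 2]
SUB     -> [2]
PUSH 10 -> [2, 10]
POP     -> [2]
PUSH 12 -> [2, 12]
POP     -> [2]
PUSH 8  -> [2, 8]
DUP     -> [2, 8, 8]
MOD     -> [2, 0]
OVER    -> [2, 0, 2]
PUSH 50 -> [2, 0, 2, 50]
SUB     -> [2, 0, -48]
MOD     -> [2, 0]
OVER    -> [2, 0, 2]
DUP     -> [2, 0, 2, 2]
POP     -> [2, 0, 2]
DUP     -> [2, 0, 2, 2]
OVER    -> [2, 0, 2, 2, 2]
MUL     -> [2, 0, 2, 4]
POP     -> [2, 0, 2]
POP     -> [2, 0]
MUL     -> [0]
POP     -> []
PUSH -7 -> [-7]
DUP     -> [-7, -7]
ROT  — needs 3 operands, stack has 2 → underflow

29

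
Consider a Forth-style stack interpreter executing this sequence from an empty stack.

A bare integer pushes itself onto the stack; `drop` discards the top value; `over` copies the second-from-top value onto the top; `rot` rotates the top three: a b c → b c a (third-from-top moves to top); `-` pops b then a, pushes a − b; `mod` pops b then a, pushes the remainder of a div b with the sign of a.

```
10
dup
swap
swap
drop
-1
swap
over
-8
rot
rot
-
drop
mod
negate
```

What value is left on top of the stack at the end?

10     → [10]
dup    → [10, 10]
swap   → [10, 10]
swap   → [10, 10]
drop   → [10]
-1     → [10, -1]
swap   → [-1, 10]
over   → [-1, 10, -1]
-8     → [-1, 10, -1, -8]
rot    → [-1, -1, -8, 10]
rot    → [-1, -8, 10, -1]
-      → [-1, -8, 11]
drop   → [-1, -8]
mod    → [-1]
negate → [1]

1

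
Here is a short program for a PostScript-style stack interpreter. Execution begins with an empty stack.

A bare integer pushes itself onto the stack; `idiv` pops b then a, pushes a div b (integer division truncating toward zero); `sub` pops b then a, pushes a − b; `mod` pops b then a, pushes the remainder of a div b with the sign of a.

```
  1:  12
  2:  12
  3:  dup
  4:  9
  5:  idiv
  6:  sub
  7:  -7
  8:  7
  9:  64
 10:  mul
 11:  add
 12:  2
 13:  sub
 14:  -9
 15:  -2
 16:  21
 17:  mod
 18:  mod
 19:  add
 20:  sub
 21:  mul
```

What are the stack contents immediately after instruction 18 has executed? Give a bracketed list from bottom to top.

12   : 12
12   : 12 12
dup  : 12 12 12
9    : 12 12 12 9
idiv : 12 12 1
sub  : 12 11
-7   : 12 11 -7
7    : 12 11 -7 7
64   : 12 11 -7 7 64
mul  : 12 11 -7 448
add  : 12 11 441
2    : 12 11 441 2
sub  : 12 11 439
-9   : 12 11 439 -9
-2   : 12 11 439 -9 -2
21   : 12 11 439 -9 -2 21
mod  : 12 11 439 -9 -2
mod  : 12 11 439 -1

[12, 11, 439, -1]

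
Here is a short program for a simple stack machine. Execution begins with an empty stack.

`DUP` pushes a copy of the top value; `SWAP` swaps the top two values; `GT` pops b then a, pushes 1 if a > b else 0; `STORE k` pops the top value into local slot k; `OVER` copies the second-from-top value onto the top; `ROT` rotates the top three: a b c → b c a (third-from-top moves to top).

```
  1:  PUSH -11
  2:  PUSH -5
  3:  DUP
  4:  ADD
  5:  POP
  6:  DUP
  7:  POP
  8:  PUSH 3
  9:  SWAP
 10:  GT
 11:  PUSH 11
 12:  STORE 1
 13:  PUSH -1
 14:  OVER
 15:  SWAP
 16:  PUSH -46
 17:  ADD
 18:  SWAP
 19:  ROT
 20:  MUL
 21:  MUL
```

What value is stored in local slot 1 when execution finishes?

11

PUSH -11 : -11
PUSH -5  : -11 -5
DUP      : -11 -5 -5
ADD      : -11 -10
POP      : -11
DUP      : -11 -11
POP      : -11
PUSH 3   : -11 3
SWAP     : 3 -11
GT       : 1
PUSH 11  : 1 11
STORE 1  : 1
PUSH -1  : 1 -1
OVER     : 1 -1 1
SWAP     : 1 1 -1
PUSH -46 : 1 1 -1 -46
ADD      : 1 1 -47
SWAP     : 1 -47 1
ROT      : -47 1 1
MUL      : -47 1
MUL      : -47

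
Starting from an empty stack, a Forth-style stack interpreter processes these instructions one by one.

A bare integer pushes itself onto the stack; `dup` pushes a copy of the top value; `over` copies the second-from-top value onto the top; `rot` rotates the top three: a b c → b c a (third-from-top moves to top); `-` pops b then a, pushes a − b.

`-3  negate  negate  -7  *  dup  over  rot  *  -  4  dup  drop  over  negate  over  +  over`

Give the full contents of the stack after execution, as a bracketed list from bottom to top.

[-420, 4, 424, 4]

-3     -> -3
negate -> 3
negate -> -3
-7     -> -3 -7
*      -> 21
dup    -> 21 21
over   -> 21 21 21
rot    -> 21 21 21
*      -> 21 441
-      -> -420
4      -> -420 4
dup    -> -420 4 4
drop   -> -420 4
over   -> -420 4 -420
negate -> -420 4 420
over   -> -420 4 420 4
+      -> -420 4 424
over   -> -420 4 424 4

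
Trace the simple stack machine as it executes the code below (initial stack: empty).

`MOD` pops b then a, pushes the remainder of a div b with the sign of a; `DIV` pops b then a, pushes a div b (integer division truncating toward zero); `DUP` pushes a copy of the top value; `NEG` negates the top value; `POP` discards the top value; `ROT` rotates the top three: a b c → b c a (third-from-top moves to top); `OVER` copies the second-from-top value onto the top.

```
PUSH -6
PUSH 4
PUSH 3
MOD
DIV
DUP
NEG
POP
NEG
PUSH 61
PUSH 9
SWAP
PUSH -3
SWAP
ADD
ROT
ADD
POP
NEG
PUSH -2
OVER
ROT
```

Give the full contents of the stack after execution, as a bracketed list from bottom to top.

PUSH -6  [-6]
PUSH 4   [-6, 4]
PUSH 3   [-6, 4, 3]
MOD      [-6, 1]
DIV      [-6]
DUP      [-6, -6]
NEG      [-6, 6]
POP      [-6]
NEG      [6]
PUSH 61  [6, 61]
PUSH 9   [6, 61, 9]
SWAP     [6, 9, 61]
PUSH -3  [6, 9, 61, -3]
SWAP     [6, 9, -3, 61]
ADD      [6, 9, 58]
ROT      [9, 58, 6]
ADD      [9, 64]
POP      [9]
NEG      [-9]
PUSH -2  [-9, -2]
OVER     [-9, -2, -9]
ROT      [-2, -9, -9]

[-2, -9, -9]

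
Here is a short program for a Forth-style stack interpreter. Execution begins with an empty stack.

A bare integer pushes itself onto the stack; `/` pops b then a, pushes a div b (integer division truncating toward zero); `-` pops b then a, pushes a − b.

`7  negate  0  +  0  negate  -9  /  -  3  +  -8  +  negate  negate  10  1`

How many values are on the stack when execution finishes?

7       [7]
negate  [-7]
0       [-7, 0]
+       [-7]
0       [-7, 0]
negate  [-7, 0]
-9      [-7, 0, -9]
/       [-7, 0]
-       [-7]
3       [-7, 3]
+       [-4]
-8      [-4, -8]
+       [-12]
negate  [12]
negate  [-12]
10      [-12, 10]
1       [-12, 10, 1]

3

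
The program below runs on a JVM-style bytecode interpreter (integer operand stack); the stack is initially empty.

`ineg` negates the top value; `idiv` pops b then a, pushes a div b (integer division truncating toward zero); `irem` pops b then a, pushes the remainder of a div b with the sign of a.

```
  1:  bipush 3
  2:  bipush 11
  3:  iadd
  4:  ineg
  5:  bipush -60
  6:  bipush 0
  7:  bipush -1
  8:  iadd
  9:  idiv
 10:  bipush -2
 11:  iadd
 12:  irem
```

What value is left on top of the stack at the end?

-14

bipush 3   -> [3]
bipush 11  -> [3, 11]
iadd       -> [14]
ineg       -> [-14]
bipush -60 -> [-14, -60]
bipush 0   -> [-14, -60, 0]
bipush -1  -> [-14, -60, 0, -1]
iadd       -> [-14, -60, -1]
idiv       -> [-14, 60]
bipush -2  -> [-14, 60, -2]
iadd       -> [-14, 58]
irem       -> [-14]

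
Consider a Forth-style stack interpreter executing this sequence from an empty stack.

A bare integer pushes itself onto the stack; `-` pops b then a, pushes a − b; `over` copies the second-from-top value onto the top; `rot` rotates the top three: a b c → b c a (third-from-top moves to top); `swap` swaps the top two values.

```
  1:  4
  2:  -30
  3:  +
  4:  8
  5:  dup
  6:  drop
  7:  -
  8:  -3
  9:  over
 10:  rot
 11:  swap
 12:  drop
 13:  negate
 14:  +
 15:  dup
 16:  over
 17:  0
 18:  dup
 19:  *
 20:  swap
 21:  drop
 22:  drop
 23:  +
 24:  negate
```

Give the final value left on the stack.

-62

4       [4]
-30     [4, -30]
+       [-26]
8       [-26, 8]
dup     [-26, 8, 8]
drop    [-26, 8]
-       [-34]
-3      [-34, -3]
over    [-34, -3, -34]
rot     [-3, -34, -34]
swap    [-3, -34, -34]
drop    [-3, -34]
negate  [-3, 34]
+       [31]
dup     [31, 31]
over    [31, 31, 31]
0       [31, 31, 31, 0]
dup     [31, 31, 31, 0, 0]
*       [31, 31, 31, 0]
swap    [31, 31, 0, 31]
drop    [31, 31, 0]
drop    [31, 31]
+       [62]
negate  [-62]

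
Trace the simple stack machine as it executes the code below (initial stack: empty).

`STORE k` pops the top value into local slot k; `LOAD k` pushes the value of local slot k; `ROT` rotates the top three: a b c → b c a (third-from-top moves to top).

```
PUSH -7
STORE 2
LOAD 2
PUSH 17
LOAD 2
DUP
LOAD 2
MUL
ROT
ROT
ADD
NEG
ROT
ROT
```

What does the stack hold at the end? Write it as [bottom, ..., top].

PUSH -7 → -7
STORE 2 → (empty)
LOAD 2  → -7
PUSH 17 → -7 17
LOAD 2  → -7 17 -7
DUP     → -7 17 -7 -7
LOAD 2  → -7 17 -7 -7 -7
MUL     → -7 17 -7 49
ROT     → -7 -7 49 17
ROT     → -7 49 17 -7
ADD     → -7 49 10
NEG     → -7 49 -10
ROT     → 49 -10 -7
ROT     → -10 -7 49

[-10, -7, 49]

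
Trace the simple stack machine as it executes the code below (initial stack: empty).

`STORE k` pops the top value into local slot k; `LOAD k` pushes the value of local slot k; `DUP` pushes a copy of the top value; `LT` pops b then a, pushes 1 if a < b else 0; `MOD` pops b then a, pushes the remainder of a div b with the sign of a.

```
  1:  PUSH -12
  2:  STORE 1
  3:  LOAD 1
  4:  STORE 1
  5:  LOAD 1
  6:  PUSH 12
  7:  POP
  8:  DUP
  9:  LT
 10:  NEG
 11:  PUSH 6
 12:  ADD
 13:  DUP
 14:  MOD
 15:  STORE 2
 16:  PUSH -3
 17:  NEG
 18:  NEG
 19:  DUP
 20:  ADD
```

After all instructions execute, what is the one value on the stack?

-6

PUSH -12  [-12]
STORE 1   []
LOAD 1    [-12]
STORE 1   []
LOAD 1    [-12]
PUSH 12   [-12, 12]
POP       [-12]
DUP       [-12, -12]
LT        [0]
NEG       [0]
PUSH 6    [0, 6]
ADD       [6]
DUP       [6, 6]
MOD       [0]
STORE 2   []
PUSH -3   [-3]
NEG       [3]
NEG       [-3]
DUP       [-3, -3]
ADD       [-6]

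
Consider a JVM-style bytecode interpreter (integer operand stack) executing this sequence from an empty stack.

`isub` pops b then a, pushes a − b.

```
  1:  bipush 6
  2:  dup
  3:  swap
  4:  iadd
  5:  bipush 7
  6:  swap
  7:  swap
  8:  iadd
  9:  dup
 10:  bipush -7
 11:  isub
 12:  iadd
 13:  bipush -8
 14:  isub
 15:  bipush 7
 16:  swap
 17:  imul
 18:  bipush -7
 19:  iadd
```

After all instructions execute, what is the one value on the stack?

bipush 6   6
dup        6 6
swap       6 6
iadd       12
bipush 7   12 7
swap       7 12
swap       12 7
iadd       19
dup        19 19
bipush -7  19 19 -7
isub       19 26
iadd       45
bipush -8  45 -8
isub       53
bipush 7   53 7
swap       7 53
imul       371
bipush -7  371 -7
iadd       364

364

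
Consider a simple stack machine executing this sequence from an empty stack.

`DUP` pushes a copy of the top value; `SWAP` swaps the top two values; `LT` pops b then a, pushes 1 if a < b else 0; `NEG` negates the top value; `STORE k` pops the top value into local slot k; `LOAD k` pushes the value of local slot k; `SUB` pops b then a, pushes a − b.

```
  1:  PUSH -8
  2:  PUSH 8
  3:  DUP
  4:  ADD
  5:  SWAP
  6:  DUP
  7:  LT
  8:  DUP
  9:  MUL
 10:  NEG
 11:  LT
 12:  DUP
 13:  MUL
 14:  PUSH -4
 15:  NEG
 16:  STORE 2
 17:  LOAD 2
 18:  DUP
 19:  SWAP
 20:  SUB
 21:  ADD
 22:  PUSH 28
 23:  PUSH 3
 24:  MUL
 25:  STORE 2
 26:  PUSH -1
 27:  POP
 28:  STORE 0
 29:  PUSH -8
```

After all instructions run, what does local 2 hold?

84

PUSH -8 → [-8]
PUSH 8  → [-8, 8]
DUP     → [-8, 8, 8]
ADD     → [-8, 16]
SWAP    → [16, -8]
DUP     → [16, -8, -8]
LT      → [16, 0]
DUP     → [16, 0, 0]
MUL     → [16, 0]
NEG     → [16, 0]
LT      → [0]
DUP     → [0, 0]
MUL     → [0]
PUSH -4 → [0, -4]
NEG     → [0, 4]
STORE 2 → [0]
LOAD 2  → [0, 4]
DUP     → [0, 4, 4]
SWAP    → [0, 4, 4]
SUB     → [0, 0]
ADD     → [0]
PUSH 28 → [0, 28]
PUSH 3  → [0, 28, 3]
MUL     → [0, 84]
STORE 2 → [0]
PUSH -1 → [0, -1]
POP     → [0]
STORE 0 → []
PUSH -8 → [-8]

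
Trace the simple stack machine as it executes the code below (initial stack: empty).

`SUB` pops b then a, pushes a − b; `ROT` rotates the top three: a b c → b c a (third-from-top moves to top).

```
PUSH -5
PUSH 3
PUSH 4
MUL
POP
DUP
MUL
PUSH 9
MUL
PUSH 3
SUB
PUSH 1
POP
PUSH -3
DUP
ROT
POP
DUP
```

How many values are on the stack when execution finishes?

PUSH -5 : [-5]
PUSH 3  : [-5, 3]
PUSH 4  : [-5, 3, 4]
MUL     : [-5, 12]
POP     : [-5]
DUP     : [-5, -5]
MUL     : [25]
PUSH 9  : [25, 9]
MUL     : [225]
PUSH 3  : [225, 3]
SUB     : [222]
PUSH 1  : [222, 1]
POP     : [222]
PUSH -3 : [222, -3]
DUP     : [222, -3, -3]
ROT     : [-3, -3, 222]
POP     : [-3, -3]
DUP     : [-3, -3, -3]

3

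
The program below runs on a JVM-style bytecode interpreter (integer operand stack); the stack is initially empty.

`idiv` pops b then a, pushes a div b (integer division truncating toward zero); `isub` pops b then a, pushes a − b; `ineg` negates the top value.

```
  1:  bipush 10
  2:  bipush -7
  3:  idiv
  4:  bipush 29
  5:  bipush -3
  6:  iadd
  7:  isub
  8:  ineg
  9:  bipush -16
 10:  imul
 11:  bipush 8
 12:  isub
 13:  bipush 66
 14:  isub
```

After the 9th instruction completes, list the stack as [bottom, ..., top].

bipush 10  -> [10]
bipush -7  -> [10, -7]
idiv       -> [-1]
bipush 29  -> [-1, 29]
bipush -3  -> [-1, 29, -3]
iadd       -> [-1, 26]
isub       -> [-27]
ineg       -> [27]
bipush -16 -> [27, -16]

[27, -16]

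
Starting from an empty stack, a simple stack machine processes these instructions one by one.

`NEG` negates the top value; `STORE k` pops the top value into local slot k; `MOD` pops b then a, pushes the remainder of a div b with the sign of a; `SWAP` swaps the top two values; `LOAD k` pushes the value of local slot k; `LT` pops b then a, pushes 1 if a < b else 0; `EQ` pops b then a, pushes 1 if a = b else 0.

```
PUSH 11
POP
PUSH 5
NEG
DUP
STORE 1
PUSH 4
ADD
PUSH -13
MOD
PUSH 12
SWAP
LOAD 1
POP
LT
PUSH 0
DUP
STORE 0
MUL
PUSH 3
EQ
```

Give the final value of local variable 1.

PUSH 11  → [11]
POP      → []
PUSH 5   → [5]
NEG      → [-5]
DUP      → [-5, -5]
STORE 1  → [-5]
PUSH 4   → [-5, 4]
ADD      → [-1]
PUSH -13 → [-1, -13]
MOD      → [-1]
PUSH 12  → [-1, 12]
SWAP     → [12, -1]
LOAD 1   → [12, -1, -5]
POP      → [12, -1]
LT       → [0]
PUSH 0   → [0, 0]
DUP      → [0, 0, 0]
STORE 0  → [0, 0]
MUL      → [0]
PUSH 3   → [0, 3]
EQ       → [0]

-5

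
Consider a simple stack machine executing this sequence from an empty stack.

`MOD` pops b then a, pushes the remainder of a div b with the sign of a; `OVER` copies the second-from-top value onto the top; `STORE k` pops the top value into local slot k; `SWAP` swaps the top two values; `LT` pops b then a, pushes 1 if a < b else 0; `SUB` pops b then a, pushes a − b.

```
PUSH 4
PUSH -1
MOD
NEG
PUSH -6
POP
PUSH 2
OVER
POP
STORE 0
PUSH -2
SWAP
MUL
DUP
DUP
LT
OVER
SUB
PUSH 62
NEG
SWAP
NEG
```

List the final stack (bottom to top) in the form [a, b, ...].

PUSH 4   4
PUSH -1  4 -1
MOD      0
NEG      0
PUSH -6  0 -6
POP      0
PUSH 2   0 2
OVER     0 2 0
POP      0 2
STORE 0  0
PUSH -2  0 -2
SWAP     -2 0
MUL      0
DUP      0 0
DUP      0 0 0
LT       0 0
OVER     0 0 0
SUB      0 0
PUSH 62  0 0 62
NEG      0 0 -62
SWAP     0 -62 0
NEG      0 -62 0

[0, -62, 0]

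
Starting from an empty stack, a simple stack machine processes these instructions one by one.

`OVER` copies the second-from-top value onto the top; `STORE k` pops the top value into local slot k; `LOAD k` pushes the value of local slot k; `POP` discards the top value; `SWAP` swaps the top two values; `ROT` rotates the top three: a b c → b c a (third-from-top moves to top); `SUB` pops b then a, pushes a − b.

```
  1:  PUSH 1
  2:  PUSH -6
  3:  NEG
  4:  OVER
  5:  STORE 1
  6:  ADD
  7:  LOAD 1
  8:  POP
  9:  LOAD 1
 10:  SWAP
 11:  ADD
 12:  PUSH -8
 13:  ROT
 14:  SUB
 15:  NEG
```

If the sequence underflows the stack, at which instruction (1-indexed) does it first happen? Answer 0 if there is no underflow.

13

PUSH 1  -> [1]
PUSH -6 -> [1, -6]
NEG     -> [1, 6]
OVER    -> [1, 6, 1]
STORE 1 -> [1, 6]
ADD     -> [7]
LOAD 1  -> [7, 1]
POP     -> [7]
LOAD 1  -> [7, 1]
SWAP    -> [1, 7]
ADD     -> [8]
PUSH -8 -> [8, -8]
ROT  — needs 3 operands, stack has 2 → underflow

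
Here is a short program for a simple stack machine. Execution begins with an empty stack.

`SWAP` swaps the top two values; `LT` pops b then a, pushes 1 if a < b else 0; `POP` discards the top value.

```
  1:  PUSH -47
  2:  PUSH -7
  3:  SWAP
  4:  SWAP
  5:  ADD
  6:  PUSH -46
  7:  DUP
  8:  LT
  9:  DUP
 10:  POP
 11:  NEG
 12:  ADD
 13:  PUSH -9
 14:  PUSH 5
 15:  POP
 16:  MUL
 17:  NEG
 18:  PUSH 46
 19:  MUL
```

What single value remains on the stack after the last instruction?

PUSH -47 -> [-47]
PUSH -7  -> [-47, -7]
SWAP     -> [-7, -47]
SWAP     -> [-47, -7]
ADD      -> [-54]
PUSH -46 -> [-54, -46]
DUP      -> [-54, -46, -46]
LT       -> [-54, 0]
DUP      -> [-54, 0, 0]
POP      -> [-54, 0]
NEG      -> [-54, 0]
ADD      -> [-54]
PUSH -9  -> [-54, -9]
PUSH 5   -> [-54, -9, 5]
POP      -> [-54, -9]
MUL      -> [486]
NEG      -> [-486]
PUSH 46  -> [-486, 46]
MUL      -> [-22356]

-22356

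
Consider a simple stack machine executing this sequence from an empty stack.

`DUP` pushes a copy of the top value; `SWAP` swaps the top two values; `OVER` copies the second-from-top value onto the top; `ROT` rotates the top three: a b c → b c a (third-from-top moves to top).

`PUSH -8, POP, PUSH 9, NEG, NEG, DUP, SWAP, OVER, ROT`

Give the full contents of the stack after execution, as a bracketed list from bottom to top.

[9, 9, 9]

PUSH -8  -8
POP      (empty)
PUSH 9   9
NEG      -9
NEG      9
DUP      9 9
SWAP     9 9
OVER     9 9 9
ROT      9 9 9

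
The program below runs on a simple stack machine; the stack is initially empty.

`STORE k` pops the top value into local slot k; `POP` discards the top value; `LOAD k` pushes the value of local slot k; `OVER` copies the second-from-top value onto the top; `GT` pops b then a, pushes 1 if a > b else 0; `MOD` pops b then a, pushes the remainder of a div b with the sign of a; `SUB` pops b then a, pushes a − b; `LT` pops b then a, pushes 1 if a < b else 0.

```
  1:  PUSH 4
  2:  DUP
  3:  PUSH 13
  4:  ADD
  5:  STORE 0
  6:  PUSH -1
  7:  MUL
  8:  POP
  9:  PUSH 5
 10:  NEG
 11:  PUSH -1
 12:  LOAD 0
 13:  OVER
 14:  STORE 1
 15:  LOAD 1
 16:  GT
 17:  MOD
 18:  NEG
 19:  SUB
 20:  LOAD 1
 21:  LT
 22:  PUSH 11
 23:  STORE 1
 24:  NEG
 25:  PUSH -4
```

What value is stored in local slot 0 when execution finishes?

PUSH 4   4
DUP      4 4
PUSH 13  4 4 13
ADD      4 17
STORE 0  4
PUSH -1  4 -1
MUL      -4
POP      (empty)
PUSH 5   5
NEG      -5
PUSH -1  -5 -1
LOAD 0   -5 -1 17
OVER     -5 -1 17 -1
STORE 1  -5 -1 17
LOAD 1   -5 -1 17 -1
GT       -5 -1 1
MOD      -5 0
NEG      -5 0
SUB      -5
LOAD 1   -5 -1
LT       1
PUSH 11  1 11
STORE 1  1
NEG      -1
PUSH -4  -1 -4

17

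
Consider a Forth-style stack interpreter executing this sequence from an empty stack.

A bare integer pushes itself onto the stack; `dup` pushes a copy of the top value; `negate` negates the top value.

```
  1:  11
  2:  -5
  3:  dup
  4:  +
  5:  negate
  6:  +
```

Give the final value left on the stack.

21

11      [11]
-5      [11, -5]
dup     [11, -5, -5]
+       [11, -10]
negate  [11, 10]
+       [21]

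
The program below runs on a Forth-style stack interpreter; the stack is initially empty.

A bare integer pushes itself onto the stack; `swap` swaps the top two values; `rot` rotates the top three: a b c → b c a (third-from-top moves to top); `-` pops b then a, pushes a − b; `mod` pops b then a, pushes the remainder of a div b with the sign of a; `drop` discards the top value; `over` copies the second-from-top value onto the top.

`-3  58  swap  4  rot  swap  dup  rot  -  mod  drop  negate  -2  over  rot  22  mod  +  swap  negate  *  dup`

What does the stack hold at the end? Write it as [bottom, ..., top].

-3     : [-3]
58     : [-3, 58]
swap   : [58, -3]
4      : [58, -3, 4]
rot    : [-3, 4, 58]
swap   : [-3, 58, 4]
dup    : [-3, 58, 4, 4]
rot    : [-3, 4, 4, 58]
-      : [-3, 4, -54]
mod    : [-3, 4]
drop   : [-3]
negate : [3]
-2     : [3, -2]
over   : [3, -2, 3]
rot    : [-2, 3, 3]
22     : [-2, 3, 3, 22]
mod    : [-2, 3, 3]
+      : [-2, 6]
swap   : [6, -2]
negate : [6, 2]
*      : [12]
dup    : [12, 12]

[12, 12]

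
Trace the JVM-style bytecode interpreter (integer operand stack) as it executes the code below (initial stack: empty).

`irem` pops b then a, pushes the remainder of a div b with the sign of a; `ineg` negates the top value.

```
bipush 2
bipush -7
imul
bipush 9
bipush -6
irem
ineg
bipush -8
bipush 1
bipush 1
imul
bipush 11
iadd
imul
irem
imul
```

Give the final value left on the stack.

42

bipush 2   [2]
bipush -7  [2, -7]
imul       [-14]
bipush 9   [-14, 9]
bipush -6  [-14, 9, -6]
irem       [-14, 3]
ineg       [-14, -3]
bipush -8  [-14, -3, -8]
bipush 1   [-14, -3, -8, 1]
bipush 1   [-14, -3, -8, 1, 1]
imul       [-14, -3, -8, 1]
bipush 11  [-14, -3, -8, 1, 11]
iadd       [-14, -3, -8, 12]
imul       [-14, -3, -96]
irem       [-14, -3]
imul       [42]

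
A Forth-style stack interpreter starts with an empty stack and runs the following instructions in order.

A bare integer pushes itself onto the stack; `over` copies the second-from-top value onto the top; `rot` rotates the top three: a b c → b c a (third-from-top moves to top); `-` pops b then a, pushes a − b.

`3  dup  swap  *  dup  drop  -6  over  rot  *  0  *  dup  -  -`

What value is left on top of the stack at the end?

3    : 3
dup  : 3 3
swap : 3 3
*    : 9
dup  : 9 9
drop : 9
-6   : 9 -6
over : 9 -6 9
rot  : -6 9 9
*    : -6 81
0    : -6 81 0
*    : -6 0
dup  : -6 0 0
-    : -6 0
-    : -6

-6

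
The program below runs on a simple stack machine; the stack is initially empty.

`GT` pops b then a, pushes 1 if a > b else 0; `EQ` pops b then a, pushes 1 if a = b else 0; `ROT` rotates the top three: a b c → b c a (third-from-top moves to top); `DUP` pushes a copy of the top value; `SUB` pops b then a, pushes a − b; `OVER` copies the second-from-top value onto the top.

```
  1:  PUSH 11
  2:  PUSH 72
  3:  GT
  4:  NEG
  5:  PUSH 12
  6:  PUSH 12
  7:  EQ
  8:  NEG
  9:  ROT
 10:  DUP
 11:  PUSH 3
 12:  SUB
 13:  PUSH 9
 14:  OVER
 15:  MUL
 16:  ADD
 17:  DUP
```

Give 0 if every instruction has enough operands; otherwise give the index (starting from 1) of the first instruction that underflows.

9

PUSH 11 → 11
PUSH 72 → 11 72
GT      → 0
NEG     → 0
PUSH 12 → 0 12
PUSH 12 → 0 12 12
EQ      → 0 1
NEG     → 0 -1
ROT  — needs 3 operands, stack has 2 → underflow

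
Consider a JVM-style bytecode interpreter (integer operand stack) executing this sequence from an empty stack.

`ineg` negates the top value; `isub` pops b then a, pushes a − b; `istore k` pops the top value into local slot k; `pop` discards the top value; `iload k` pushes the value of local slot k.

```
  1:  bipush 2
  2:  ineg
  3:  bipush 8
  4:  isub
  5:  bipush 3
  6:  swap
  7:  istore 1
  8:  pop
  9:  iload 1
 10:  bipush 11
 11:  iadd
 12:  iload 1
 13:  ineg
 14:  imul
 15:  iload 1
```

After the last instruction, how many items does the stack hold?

2

bipush 2   [2]
ineg       [-2]
bipush 8   [-2, 8]
isub       [-10]
bipush 3   [-10, 3]
swap       [3, -10]
istore 1   [3]
pop        []
iload 1    [-10]
bipush 11  [-10, 11]
iadd       [1]
iload 1    [1, -10]
ineg       [1, 10]
imul       [10]
iload 1    [10, -10]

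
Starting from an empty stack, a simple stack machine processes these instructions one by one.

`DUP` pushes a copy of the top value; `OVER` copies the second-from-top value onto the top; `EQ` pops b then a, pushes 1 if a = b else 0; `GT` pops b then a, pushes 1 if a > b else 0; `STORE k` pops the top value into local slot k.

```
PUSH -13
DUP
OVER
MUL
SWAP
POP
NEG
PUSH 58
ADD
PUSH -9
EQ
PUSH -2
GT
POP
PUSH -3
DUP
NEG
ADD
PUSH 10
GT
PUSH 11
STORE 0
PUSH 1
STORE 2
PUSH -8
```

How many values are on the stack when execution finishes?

2

PUSH -13  -13
DUP       -13 -13
OVER      -13 -13 -13
MUL       -13 169
SWAP      169 -13
POP       169
NEG       -169
PUSH 58   -169 58
ADD       -111
PUSH -9   -111 -9
EQ        0
PUSH -2   0 -2
GT        1
POP       (empty)
PUSH -3   -3
DUP       -3 -3
NEG       -3 3
ADD       0
PUSH 10   0 10
GT        0
PUSH 11   0 11
STORE 0   0
PUSH 1    0 1
STORE 2   0
PUSH -8   0 -8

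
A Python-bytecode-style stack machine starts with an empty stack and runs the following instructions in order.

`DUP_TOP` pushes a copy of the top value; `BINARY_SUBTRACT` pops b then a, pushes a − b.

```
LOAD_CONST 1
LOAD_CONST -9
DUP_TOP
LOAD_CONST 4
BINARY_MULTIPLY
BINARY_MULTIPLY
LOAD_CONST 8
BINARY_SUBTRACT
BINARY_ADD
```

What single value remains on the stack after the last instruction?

317

LOAD_CONST 1     1
LOAD_CONST -9    1 -9
DUP_TOP          1 -9 -9
LOAD_CONST 4     1 -9 -9 4
BINARY_MULTIPLY  1 -9 -36
BINARY_MULTIPLY  1 324
LOAD_CONST 8     1 324 8
BINARY_SUBTRACT  1 316
BINARY_ADD       317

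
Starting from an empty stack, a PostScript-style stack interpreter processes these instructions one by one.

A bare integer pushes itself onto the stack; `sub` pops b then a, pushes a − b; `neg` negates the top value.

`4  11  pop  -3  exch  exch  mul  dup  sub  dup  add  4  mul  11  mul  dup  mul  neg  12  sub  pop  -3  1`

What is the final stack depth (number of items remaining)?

4    : 4
11   : 4 11
pop  : 4
-3   : 4 -3
exch : -3 4
exch : 4 -3
mul  : -12
dup  : -12 -12
sub  : 0
dup  : 0 0
add  : 0
4    : 0 4
mul  : 0
11   : 0 11
mul  : 0
dup  : 0 0
mul  : 0
neg  : 0
12   : 0 12
sub  : -12
pop  : (empty)
-3   : -3
1    : -3 1

2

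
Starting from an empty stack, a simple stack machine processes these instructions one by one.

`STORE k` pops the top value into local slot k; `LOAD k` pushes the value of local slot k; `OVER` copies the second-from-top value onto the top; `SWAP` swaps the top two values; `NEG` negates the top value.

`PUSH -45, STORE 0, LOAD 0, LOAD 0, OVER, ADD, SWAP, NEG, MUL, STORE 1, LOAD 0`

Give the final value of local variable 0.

PUSH -45 -> -45
STORE 0  -> (empty)
LOAD 0   -> -45
LOAD 0   -> -45 -45
OVER     -> -45 -45 -45
ADD      -> -45 -90
SWAP     -> -90 -45
NEG      -> -90 45
MUL      -> -4050
STORE 1  -> (empty)
LOAD 0   -> -45

-45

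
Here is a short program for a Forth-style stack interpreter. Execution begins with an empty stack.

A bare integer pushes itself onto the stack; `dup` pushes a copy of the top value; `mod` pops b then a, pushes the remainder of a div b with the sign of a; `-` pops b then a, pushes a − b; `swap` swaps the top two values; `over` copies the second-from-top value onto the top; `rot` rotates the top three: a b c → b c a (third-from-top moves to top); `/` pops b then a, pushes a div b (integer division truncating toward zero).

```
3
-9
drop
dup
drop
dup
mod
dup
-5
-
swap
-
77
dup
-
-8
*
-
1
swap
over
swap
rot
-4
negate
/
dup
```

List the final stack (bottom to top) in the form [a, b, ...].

3      -> [3]
-9     -> [3, -9]
drop   -> [3]
dup    -> [3, 3]
drop   -> [3]
dup    -> [3, 3]
mod    -> [0]
dup    -> [0, 0]
-5     -> [0, 0, -5]
-      -> [0, 5]
swap   -> [5, 0]
-      -> [5]
77     -> [5, 77]
dup    -> [5, 77, 77]
-      -> [5, 0]
-8     -> [5, 0, -8]
*      -> [5, 0]
-      -> [5]
1      -> [5, 1]
swap   -> [1, 5]
over   -> [1, 5, 1]
swap   -> [1, 1, 5]
rot    -> [1, 5, 1]
-4     -> [1, 5, 1, -4]
negate -> [1, 5, 1, 4]
/      -> [1, 5, 0]
dup    -> [1, 5, 0, 0]

[1, 5, 0, 0]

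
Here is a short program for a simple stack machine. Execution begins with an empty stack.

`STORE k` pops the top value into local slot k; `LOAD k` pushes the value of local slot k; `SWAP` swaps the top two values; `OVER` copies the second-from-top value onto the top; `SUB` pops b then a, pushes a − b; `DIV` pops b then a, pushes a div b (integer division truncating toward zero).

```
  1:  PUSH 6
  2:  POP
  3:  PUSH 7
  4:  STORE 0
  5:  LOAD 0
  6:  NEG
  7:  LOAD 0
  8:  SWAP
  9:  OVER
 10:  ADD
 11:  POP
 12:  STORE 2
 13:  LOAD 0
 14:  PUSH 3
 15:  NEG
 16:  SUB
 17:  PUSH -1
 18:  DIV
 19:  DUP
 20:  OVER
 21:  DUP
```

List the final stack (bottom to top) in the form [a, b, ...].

[-10, -10, -10, -10]

PUSH 6  → 6
POP     → (empty)
PUSH 7  → 7
STORE 0 → (empty)
LOAD 0  → 7
NEG     → -7
LOAD 0  → -7 7
SWAP    → 7 -7
OVER    → 7 -7 7
ADD     → 7 0
POP     → 7
STORE 2 → (empty)
LOAD 0  → 7
PUSH 3  → 7 3
NEG     → 7 -3
SUB     → 10
PUSH -1 → 10 -1
DIV     → -10
DUP     → -10 -10
OVER    → -10 -10 -10
DUP     → -10 -10 -10 -10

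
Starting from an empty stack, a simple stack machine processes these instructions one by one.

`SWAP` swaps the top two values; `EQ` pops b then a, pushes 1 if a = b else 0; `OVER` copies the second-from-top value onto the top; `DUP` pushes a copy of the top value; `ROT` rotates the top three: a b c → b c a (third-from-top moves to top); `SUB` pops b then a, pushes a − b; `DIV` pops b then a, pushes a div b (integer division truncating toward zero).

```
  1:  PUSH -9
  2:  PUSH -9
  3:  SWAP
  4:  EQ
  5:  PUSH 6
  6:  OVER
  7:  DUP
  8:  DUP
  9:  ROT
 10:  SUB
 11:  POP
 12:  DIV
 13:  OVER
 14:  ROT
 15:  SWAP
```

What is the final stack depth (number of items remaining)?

PUSH -9 : [-9]
PUSH -9 : [-9, -9]
SWAP    : [-9, -9]
EQ      : [1]
PUSH 6  : [1, 6]
OVER    : [1, 6, 1]
DUP     : [1, 6, 1, 1]
DUP     : [1, 6, 1, 1, 1]
ROT     : [1, 6, 1, 1, 1]
SUB     : [1, 6, 1, 0]
POP     : [1, 6, 1]
DIV     : [1, 6]
OVER    : [1, 6, 1]
ROT     : [6, 1, 1]
SWAP    : [6, 1, 1]

3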